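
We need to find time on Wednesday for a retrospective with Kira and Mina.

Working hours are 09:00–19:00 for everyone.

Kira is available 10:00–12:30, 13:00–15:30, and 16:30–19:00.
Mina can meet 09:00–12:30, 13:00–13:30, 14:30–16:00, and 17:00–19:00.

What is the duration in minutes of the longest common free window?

150 minutes

Kira ∩ Mina: 10:00–12:30, 13:00–13:30, 14:30–15:30, 17:00–19:00.
Common window lengths: 150, 30, 60, 120 min; longest is 150.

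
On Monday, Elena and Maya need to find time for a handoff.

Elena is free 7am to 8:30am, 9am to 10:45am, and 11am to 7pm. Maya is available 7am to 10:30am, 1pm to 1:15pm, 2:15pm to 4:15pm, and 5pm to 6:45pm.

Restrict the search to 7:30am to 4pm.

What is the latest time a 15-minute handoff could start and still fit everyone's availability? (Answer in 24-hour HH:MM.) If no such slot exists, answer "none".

15:45

Elena ∩ Maya: 07:00–08:30, 09:00–10:30, 13:00–13:15, 14:15–16:15, 17:00–18:45.
Restricted to 07:30–16:00: 07:30–08:30, 09:00–10:30, 13:00–13:15, 14:15–16:00.
Windows ≥ 15 min: 07:30–08:30, 09:00–10:30, 13:00–13:15, 14:15–16:00.
Latest start in the last window 14:15–16:00 is 16:00 − 15 min = 15:45.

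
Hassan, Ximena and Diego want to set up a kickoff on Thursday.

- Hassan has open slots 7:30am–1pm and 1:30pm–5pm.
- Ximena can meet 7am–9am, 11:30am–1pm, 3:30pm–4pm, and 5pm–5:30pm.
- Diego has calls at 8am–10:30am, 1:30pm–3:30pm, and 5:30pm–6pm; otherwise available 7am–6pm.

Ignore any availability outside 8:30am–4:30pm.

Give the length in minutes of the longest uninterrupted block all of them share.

Diego free within 07:00–18:00: 07:00–08:00, 10:30–13:30, 15:30–17:30.
Hassan ∩ Ximena: 07:30–09:00, 11:30–13:00, 15:30–16:00.
Hassan ∩ Ximena ∩ Diego: 07:30–08:00, 11:30–13:00, 15:30–16:00.
Restricted to 08:30–16:30: 11:30–13:00, 15:30–16:00.
Common window lengths: 90, 30 min; longest is 90.

90 minutes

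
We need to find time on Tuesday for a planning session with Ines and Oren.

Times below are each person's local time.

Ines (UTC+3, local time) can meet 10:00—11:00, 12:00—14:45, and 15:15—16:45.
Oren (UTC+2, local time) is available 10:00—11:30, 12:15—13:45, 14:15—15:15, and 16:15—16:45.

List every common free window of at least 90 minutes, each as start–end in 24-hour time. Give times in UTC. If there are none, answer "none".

Ines → UTC: 07:00–08:00, 09:00–11:45, 12:15–13:45.
Oren → UTC: 08:00–09:30, 10:15–11:45, 12:15–13:15, 14:15–14:45.
Ines ∩ Oren: 09:00–09:30, 10:15–11:45, 12:15–13:15.
Windows ≥ 90 min: 10:15–11:45.

10:15–11:45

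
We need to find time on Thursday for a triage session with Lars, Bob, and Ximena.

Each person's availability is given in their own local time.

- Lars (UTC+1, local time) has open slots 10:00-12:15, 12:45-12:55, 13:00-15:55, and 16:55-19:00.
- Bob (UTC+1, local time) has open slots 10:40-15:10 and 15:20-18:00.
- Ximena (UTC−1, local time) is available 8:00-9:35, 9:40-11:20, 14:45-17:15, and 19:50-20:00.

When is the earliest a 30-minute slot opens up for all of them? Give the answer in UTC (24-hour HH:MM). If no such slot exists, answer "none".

Lars → UTC: 09:00–11:15, 11:45–11:55, 12:00–14:55, 15:55–18:00.
Bob → UTC: 09:40–14:10, 14:20–17:00.
Ximena → UTC: 09:00–10:35, 10:40–12:20, 15:45–18:15, 20:50–21:00.
Lars ∩ Bob: 09:40–11:15, 11:45–11:55, 12:00–14:10, 14:20–14:55, 15:55–17:00.
Lars ∩ Bob ∩ Ximena: 09:40–10:35, 10:40–11:15, 11:45–11:55, 12:00–12:20, 15:55–17:00.
Windows ≥ 30 min: 09:40–10:35, 10:40–11:15, 15:55–17:00.
Earliest such window starts at 09:40.

09:40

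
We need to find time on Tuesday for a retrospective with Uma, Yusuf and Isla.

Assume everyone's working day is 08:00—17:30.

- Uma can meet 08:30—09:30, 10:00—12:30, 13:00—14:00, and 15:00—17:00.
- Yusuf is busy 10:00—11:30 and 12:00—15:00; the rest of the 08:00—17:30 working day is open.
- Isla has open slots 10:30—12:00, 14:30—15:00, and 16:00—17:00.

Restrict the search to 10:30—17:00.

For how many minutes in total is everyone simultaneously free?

90 minutes

Yusuf free within 08:00–17:30: 08:00–10:00, 11:30–12:00, 15:00–17:30.
Uma ∩ Yusuf: 08:30–09:30, 11:30–12:00, 15:00–17:00.
Uma ∩ Yusuf ∩ Isla: 11:30–12:00, 16:00–17:00.
Restricted to 10:30–17:00: 11:30–12:00, 16:00–17:00.
Total common minutes: 30 + 60 = 90.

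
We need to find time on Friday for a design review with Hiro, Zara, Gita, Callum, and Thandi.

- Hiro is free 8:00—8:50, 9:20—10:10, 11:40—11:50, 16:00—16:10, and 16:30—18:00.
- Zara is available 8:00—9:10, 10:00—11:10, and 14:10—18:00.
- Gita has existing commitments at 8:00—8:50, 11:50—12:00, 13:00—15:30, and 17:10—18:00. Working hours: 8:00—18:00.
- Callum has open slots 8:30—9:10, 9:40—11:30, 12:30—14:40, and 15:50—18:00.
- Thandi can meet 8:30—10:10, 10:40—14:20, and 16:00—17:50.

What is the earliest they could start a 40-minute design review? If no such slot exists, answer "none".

16:30

Gita free within 08:00–18:00: 08:50–11:50, 12:00–13:00, 15:30–17:10.
Hiro ∩ Zara: 08:00–08:50, 10:00–10:10, 16:00–16:10, 16:30–18:00.
Hiro ∩ Zara ∩ Gita: 10:00–10:10, 16:00–16:10, 16:30–17:10.
Hiro ∩ Zara ∩ Gita ∩ Callum: 10:00–10:10, 16:00–16:10, 16:30–17:10.
Hiro ∩ Zara ∩ Gita ∩ Callum ∩ Thandi: 10:00–10:10, 16:00–16:10, 16:30–17:10.
Windows ≥ 40 min: 16:30–17:10.
Earliest such window starts at 16:30.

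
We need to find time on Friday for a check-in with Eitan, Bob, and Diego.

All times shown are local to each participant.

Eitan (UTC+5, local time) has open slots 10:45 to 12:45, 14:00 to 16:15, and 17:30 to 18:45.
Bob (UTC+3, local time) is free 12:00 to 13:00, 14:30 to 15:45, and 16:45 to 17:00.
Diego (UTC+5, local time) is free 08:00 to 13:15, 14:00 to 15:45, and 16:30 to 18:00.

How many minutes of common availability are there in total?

Eitan → UTC: 05:45–07:45, 09:00–11:15, 12:30–13:45.
Bob → UTC: 09:00–10:00, 11:30–12:45, 13:45–14:00.
Diego → UTC: 03:00–08:15, 09:00–10:45, 11:30–13:00.
Eitan ∩ Bob: 09:00–10:00, 12:30–12:45.
Eitan ∩ Bob ∩ Diego: 09:00–10:00, 12:30–12:45.
Total common minutes: 60 + 15 = 75.

75 minutes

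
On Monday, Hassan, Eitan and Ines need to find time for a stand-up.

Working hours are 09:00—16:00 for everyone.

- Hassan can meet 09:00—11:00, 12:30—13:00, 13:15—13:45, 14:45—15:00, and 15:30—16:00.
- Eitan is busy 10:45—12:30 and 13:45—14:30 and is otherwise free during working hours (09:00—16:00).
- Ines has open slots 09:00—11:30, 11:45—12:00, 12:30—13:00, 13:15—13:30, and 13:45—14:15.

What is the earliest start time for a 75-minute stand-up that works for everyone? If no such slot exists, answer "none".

Eitan free within 09:00–16:00: 09:00–10:45, 12:30–13:45, 14:30–16:00.
Hassan ∩ Eitan: 09:00–10:45, 12:30–13:00, 13:15–13:45, 14:45–15:00, 15:30–16:00.
Hassan ∩ Eitan ∩ Ines: 09:00–10:45, 12:30–13:00, 13:15–13:30.
Windows ≥ 75 min: 09:00–10:45.
Earliest such window starts at 09:00.

09:00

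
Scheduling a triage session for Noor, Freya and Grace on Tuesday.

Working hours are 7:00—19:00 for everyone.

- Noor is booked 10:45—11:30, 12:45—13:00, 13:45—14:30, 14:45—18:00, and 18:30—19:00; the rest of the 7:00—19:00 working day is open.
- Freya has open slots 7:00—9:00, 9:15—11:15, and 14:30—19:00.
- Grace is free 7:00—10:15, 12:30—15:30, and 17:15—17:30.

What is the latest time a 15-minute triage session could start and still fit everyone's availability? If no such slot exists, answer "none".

Noor free within 07:00–19:00: 07:00–10:45, 11:30–12:45, 13:00–13:45, 14:30–14:45, 18:00–18:30.
Noor ∩ Freya: 07:00–09:00, 09:15–10:45, 14:30–14:45, 18:00–18:30.
Noor ∩ Freya ∩ Grace: 07:00–09:00, 09:15–10:15, 14:30–14:45.
Windows ≥ 15 min: 07:00–09:00, 09:15–10:15, 14:30–14:45.
Latest start in the last window 14:30–14:45 is 14:45 − 15 min = 14:30.

14:30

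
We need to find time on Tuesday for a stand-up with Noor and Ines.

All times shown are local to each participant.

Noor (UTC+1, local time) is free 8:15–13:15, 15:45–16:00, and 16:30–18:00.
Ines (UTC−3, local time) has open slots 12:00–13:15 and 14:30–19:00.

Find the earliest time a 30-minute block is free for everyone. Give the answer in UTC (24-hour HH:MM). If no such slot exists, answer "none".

Noor → UTC: 07:15–12:15, 14:45–15:00, 15:30–17:00.
Ines → UTC: 15:00–16:15, 17:30–22:00.
Noor ∩ Ines: 15:30–16:15.
Windows ≥ 30 min: 15:30–16:15.
Earliest such window starts at 15:30.

15:30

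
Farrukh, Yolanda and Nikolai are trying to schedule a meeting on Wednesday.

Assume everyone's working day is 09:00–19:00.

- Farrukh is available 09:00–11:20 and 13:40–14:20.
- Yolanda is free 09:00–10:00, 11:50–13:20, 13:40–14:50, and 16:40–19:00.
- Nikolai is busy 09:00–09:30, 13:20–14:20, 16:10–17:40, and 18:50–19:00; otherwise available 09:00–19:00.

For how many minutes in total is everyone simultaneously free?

30 minutes

Nikolai free within 09:00–19:00: 09:30–13:20, 14:20–16:10, 17:40–18:50.
Farrukh ∩ Yolanda: 09:00–10:00, 13:40–14:20.
Farrukh ∩ Yolanda ∩ Nikolai: 09:30–10:00.
Total common minutes: 30.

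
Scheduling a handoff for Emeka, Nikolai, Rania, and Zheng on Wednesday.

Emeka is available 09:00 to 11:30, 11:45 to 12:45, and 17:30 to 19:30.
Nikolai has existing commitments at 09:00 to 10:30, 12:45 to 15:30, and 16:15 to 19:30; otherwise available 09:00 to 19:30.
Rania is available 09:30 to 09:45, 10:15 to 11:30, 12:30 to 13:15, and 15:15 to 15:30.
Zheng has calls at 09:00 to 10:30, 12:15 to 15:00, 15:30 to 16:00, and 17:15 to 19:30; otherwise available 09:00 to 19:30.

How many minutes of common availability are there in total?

Nikolai free within 09:00–19:30: 10:30–12:45, 15:30–16:15.
Zheng free within 09:00–19:30: 10:30–12:15, 15:00–15:30, 16:00–17:15.
Emeka ∩ Nikolai: 10:30–11:30, 11:45–12:45.
Emeka ∩ Nikolai ∩ Rania: 10:30–11:30, 12:30–12:45.
Emeka ∩ Nikolai ∩ Rania ∩ Zheng: 10:30–11:30.
Total common minutes: 60.

60 minutes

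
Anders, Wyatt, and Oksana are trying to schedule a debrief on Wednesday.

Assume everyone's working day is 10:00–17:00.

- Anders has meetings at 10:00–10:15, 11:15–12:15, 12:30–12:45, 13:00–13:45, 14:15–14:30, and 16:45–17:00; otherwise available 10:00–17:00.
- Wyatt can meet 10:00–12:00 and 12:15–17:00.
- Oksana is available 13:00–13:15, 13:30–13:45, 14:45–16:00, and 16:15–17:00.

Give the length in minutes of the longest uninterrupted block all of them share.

Anders free within 10:00–17:00: 10:15–11:15, 12:15–12:30, 12:45–13:00, 13:45–14:15, 14:30–16:45.
Anders ∩ Wyatt: 10:15–11:15, 12:15–12:30, 12:45–13:00, 13:45–14:15, 14:30–16:45.
Anders ∩ Wyatt ∩ Oksana: 14:45–16:00, 16:15–16:45.
Common window lengths: 75, 30 min; longest is 75.

75 minutes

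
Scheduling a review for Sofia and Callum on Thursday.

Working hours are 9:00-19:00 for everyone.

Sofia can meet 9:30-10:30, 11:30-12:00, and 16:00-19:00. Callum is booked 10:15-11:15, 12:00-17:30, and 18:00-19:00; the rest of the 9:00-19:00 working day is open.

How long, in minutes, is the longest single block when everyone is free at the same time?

Callum free within 09:00–19:00: 09:00–10:15, 11:15–12:00, 17:30–18:00.
Sofia ∩ Callum: 09:30–10:15, 11:30–12:00, 17:30–18:00.
Common window lengths: 45, 30, 30 min; longest is 45.

45 minutes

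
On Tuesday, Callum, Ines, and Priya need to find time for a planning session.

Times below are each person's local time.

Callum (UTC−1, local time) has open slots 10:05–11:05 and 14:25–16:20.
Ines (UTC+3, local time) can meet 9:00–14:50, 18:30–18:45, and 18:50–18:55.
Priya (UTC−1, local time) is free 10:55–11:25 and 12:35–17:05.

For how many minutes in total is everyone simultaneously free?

20 minutes

Callum → UTC: 11:05–12:05, 15:25–17:20.
Ines → UTC: 06:00–11:50, 15:30–15:45, 15:50–15:55.
Priya → UTC: 11:55–12:25, 13:35–18:05.
Callum ∩ Ines: 11:05–11:50, 15:30–15:45, 15:50–15:55.
Callum ∩ Ines ∩ Priya: 15:30–15:45, 15:50–15:55.
Total common minutes: 15 + 5 = 20.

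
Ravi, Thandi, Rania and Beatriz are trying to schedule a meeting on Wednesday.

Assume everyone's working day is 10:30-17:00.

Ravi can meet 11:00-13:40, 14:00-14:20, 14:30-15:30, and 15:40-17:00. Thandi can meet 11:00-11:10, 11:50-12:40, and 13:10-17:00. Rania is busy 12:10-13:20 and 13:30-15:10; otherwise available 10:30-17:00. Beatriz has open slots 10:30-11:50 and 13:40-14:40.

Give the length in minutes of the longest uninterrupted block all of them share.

Rania free within 10:30–17:00: 10:30–12:10, 13:20–13:30, 15:10–17:00.
Ravi ∩ Thandi: 11:00–11:10, 11:50–12:40, 13:10–13:40, 14:00–14:20, 14:30–15:30, 15:40–17:00.
Ravi ∩ Thandi ∩ Rania: 11:00–11:10, 11:50–12:10, 13:20–13:30, 15:10–15:30, 15:40–17:00.
Ravi ∩ Thandi ∩ Rania ∩ Beatriz: 11:00–11:10.
Single common window of 10 minutes.

10 minutes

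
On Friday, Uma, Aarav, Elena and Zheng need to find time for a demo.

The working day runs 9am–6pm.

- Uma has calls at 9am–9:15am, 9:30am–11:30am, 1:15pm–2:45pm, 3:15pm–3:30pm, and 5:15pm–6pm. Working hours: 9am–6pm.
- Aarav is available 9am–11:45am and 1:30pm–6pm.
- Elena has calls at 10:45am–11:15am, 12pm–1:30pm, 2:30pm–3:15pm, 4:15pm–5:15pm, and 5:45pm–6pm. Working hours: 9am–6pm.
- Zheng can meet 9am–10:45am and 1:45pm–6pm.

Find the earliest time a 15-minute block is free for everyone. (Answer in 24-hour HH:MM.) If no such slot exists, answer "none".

Uma free within 09:00–18:00: 09:15–09:30, 11:30–13:15, 14:45–15:15, 15:30–17:15.
Elena free within 09:00–18:00: 09:00–10:45, 11:15–12:00, 13:30–14:30, 15:15–16:15, 17:15–17:45.
Uma ∩ Aarav: 09:15–09:30, 11:30–11:45, 14:45–15:15, 15:30–17:15.
Uma ∩ Aarav ∩ Elena: 09:15–09:30, 11:30–11:45, 15:30–16:15.
Uma ∩ Aarav ∩ Elena ∩ Zheng: 09:15–09:30, 15:30–16:15.
Windows ≥ 15 min: 09:15–09:30, 15:30–16:15.
Earliest such window starts at 09:15.

09:15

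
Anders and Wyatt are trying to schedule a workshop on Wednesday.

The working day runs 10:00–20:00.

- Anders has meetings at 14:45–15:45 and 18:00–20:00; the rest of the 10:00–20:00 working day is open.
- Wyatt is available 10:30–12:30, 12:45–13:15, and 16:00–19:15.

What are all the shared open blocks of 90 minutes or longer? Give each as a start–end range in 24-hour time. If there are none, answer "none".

Anders free within 10:00–20:00: 10:00–14:45, 15:45–18:00.
Anders ∩ Wyatt: 10:30–12:30, 12:45–13:15, 16:00–18:00.
Windows ≥ 90 min: 10:30–12:30, 16:00–18:00.

10:30–12:30, 16:00–18:00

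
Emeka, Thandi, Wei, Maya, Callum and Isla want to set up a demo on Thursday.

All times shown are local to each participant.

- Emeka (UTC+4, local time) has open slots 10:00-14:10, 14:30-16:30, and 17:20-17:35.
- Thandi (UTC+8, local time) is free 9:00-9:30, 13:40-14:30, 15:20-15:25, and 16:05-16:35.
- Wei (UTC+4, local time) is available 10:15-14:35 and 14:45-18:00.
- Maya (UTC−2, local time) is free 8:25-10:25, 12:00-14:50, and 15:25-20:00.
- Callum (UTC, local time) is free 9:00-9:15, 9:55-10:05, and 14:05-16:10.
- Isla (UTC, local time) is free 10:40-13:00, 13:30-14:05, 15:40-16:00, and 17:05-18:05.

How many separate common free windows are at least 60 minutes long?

0

Emeka → UTC: 06:00–10:10, 10:30–12:30, 13:20–13:35.
Thandi → UTC: 01:00–01:30, 05:40–06:30, 07:20–07:25, 08:05–08:35.
Wei → UTC: 06:15–10:35, 10:45–14:00.
Maya → UTC: 10:25–12:25, 14:00–16:50, 17:25–22:00.
Callum → UTC: 09:00–09:15, 09:55–10:05, 14:05–16:10.
Isla → UTC: 10:40–13:00, 13:30–14:05, 15:40–16:00, 17:05–18:05.
Emeka ∩ Thandi: 06:00–06:30, 07:20–07:25, 08:05–08:35.
Emeka ∩ Thandi ∩ Wei: 06:15–06:30, 07:20–07:25, 08:05–08:35.
Emeka ∩ Thandi ∩ Wei ∩ Maya: (none).
Emeka ∩ Thandi ∩ Wei ∩ Maya ∩ Callum: (none).
Emeka ∩ Thandi ∩ Wei ∩ Maya ∩ Callum ∩ Isla: (none).
Windows ≥ 60 min: (none).
That's 0 windows.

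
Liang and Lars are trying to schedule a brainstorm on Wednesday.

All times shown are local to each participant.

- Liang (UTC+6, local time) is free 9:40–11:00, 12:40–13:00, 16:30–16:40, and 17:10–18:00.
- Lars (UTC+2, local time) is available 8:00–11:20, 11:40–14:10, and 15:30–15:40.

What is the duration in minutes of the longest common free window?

Liang → UTC: 03:40–05:00, 06:40–07:00, 10:30–10:40, 11:10–12:00.
Lars → UTC: 06:00–09:20, 09:40–12:10, 13:30–13:40.
Liang ∩ Lars: 06:40–07:00, 10:30–10:40, 11:10–12:00.
Common window lengths: 20, 10, 50 min; longest is 50.

50 minutes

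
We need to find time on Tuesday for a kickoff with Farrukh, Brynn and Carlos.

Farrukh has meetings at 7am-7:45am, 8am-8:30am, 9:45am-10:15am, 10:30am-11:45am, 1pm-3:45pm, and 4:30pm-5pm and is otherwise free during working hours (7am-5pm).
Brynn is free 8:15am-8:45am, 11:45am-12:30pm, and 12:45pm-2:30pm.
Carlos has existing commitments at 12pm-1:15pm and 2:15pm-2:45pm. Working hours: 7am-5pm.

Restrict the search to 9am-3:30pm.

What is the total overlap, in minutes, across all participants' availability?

Farrukh free within 07:00–17:00: 07:45–08:00, 08:30–09:45, 10:15–10:30, 11:45–13:00, 15:45–16:30.
Carlos free within 07:00–17:00: 07:00–12:00, 13:15–14:15, 14:45–17:00.
Farrukh ∩ Brynn: 08:30–08:45, 11:45–12:30, 12:45–13:00.
Farrukh ∩ Brynn ∩ Carlos: 08:30–08:45, 11:45–12:00.
Restricted to 09:00–15:30: 11:45–12:00.
Total common minutes: 15.

15 minutes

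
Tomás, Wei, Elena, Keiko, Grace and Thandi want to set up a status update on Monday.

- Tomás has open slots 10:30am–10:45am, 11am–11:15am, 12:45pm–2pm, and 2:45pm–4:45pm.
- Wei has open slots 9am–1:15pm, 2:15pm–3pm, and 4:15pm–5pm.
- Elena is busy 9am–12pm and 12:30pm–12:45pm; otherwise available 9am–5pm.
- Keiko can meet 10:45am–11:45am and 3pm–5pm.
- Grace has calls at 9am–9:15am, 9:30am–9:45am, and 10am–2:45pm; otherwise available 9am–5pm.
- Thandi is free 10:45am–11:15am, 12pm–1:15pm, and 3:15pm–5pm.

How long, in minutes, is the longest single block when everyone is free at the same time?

Elena free within 09:00–17:00: 12:00–12:30, 12:45–17:00.
Grace free within 09:00–17:00: 09:15–09:30, 09:45–10:00, 14:45–17:00.
Tomás ∩ Wei: 10:30–10:45, 11:00–11:15, 12:45–13:15, 14:45–15:00, 16:15–16:45.
Tomás ∩ Wei ∩ Elena: 12:45–13:15, 14:45–15:00, 16:15–16:45.
Tomás ∩ Wei ∩ Elena ∩ Keiko: 16:15–16:45.
Tomás ∩ Wei ∩ Elena ∩ Keiko ∩ Grace: 16:15–16:45.
Tomás ∩ Wei ∩ Elena ∩ Keiko ∩ Grace ∩ Thandi: 16:15–16:45.
Single common window of 30 minutes.

30 minutes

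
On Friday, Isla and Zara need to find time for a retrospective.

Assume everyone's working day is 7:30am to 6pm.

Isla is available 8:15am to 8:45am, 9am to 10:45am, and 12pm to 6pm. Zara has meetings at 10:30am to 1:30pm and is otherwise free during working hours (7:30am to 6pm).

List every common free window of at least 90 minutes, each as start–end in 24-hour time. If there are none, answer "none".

09:00–10:30, 13:30–18:00

Zara free within 07:30–18:00: 07:30–10:30, 13:30–18:00.
Isla ∩ Zara: 08:15–08:45, 09:00–10:30, 13:30–18:00.
Windows ≥ 90 min: 09:00–10:30, 13:30–18:00.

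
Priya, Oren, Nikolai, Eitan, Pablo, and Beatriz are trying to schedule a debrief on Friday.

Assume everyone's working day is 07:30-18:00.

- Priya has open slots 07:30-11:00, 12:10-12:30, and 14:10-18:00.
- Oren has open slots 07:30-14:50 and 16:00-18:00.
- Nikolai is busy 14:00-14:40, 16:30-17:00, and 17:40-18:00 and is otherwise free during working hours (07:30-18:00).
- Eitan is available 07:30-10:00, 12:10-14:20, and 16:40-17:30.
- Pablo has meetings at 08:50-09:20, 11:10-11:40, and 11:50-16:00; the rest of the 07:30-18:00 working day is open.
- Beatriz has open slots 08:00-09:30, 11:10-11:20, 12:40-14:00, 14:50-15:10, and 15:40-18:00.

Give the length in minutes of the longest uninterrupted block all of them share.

Nikolai free within 07:30–18:00: 07:30–14:00, 14:40–16:30, 17:00–17:40.
Pablo free within 07:30–18:00: 07:30–08:50, 09:20–11:10, 11:40–11:50, 16:00–18:00.
Priya ∩ Oren: 07:30–11:00, 12:10–12:30, 14:10–14:50, 16:00–18:00.
Priya ∩ Oren ∩ Nikolai: 07:30–11:00, 12:10–12:30, 14:40–14:50, 16:00–16:30, 17:00–17:40.
Priya ∩ Oren ∩ Nikolai ∩ Eitan: 07:30–10:00, 12:10–12:30, 17:00–17:30.
Priya ∩ Oren ∩ Nikolai ∩ Eitan ∩ Pablo: 07:30–08:50, 09:20–10:00, 17:00–17:30.
Priya ∩ Oren ∩ Nikolai ∩ Eitan ∩ Pablo ∩ Beatriz: 08:00–08:50, 09:20–09:30, 17:00–17:30.
Common window lengths: 50, 10, 30 min; longest is 50.

50 minutes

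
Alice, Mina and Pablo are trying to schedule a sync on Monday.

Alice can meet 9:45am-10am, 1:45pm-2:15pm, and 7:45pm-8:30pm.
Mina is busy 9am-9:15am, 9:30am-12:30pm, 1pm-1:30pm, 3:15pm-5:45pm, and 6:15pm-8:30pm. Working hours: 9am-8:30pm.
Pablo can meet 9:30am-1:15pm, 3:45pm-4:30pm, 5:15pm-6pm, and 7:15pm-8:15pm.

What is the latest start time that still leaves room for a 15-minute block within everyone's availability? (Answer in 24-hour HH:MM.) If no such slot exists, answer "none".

Mina free within 09:00–20:30: 09:15–09:30, 12:30–13:00, 13:30–15:15, 17:45–18:15.
Alice ∩ Mina: 13:45–14:15.
Alice ∩ Mina ∩ Pablo: (none).
Windows ≥ 15 min: (none).

none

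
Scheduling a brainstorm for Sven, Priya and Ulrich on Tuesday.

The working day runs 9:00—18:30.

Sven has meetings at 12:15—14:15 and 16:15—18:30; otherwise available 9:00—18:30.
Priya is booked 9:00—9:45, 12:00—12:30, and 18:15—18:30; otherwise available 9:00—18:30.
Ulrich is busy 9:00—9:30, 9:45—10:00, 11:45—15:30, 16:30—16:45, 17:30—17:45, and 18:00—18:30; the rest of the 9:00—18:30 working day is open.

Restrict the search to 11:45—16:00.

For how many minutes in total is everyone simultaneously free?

30 minutes

Sven free within 09:00–18:30: 09:00–12:15, 14:15–16:15.
Priya free within 09:00–18:30: 09:45–12:00, 12:30–18:15.
Ulrich free within 09:00–18:30: 09:30–09:45, 10:00–11:45, 15:30–16:30, 16:45–17:30, 17:45–18:00.
Sven ∩ Priya: 09:45–12:00, 14:15–16:15.
Sven ∩ Priya ∩ Ulrich: 10:00–11:45, 15:30–16:15.
Restricted to 11:45–16:00: 15:30–16:00.
Total common minutes: 30.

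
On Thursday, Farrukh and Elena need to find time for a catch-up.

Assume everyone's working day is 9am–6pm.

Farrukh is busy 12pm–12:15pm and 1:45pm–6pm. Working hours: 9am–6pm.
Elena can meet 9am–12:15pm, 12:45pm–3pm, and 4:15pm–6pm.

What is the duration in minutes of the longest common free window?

180 minutes

Farrukh free within 09:00–18:00: 09:00–12:00, 12:15–13:45.
Farrukh ∩ Elena: 09:00–12:00, 12:45–13:45.
Common window lengths: 180, 60 min; longest is 180.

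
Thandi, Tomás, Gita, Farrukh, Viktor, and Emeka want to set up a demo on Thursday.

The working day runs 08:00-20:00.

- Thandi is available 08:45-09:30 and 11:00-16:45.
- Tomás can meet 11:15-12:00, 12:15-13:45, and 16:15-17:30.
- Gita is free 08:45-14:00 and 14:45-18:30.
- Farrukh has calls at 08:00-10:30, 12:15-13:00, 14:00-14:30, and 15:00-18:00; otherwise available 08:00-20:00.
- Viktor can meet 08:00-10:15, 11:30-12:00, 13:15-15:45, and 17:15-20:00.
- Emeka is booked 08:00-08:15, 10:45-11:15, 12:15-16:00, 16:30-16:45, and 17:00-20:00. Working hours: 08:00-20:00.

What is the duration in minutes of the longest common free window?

Farrukh free within 08:00–20:00: 10:30–12:15, 13:00–14:00, 14:30–15:00, 18:00–20:00.
Emeka free within 08:00–20:00: 08:15–10:45, 11:15–12:15, 16:00–16:30, 16:45–17:00.
Thandi ∩ Tomás: 11:15–12:00, 12:15–13:45, 16:15–16:45.
Thandi ∩ Tomás ∩ Gita: 11:15–12:00, 12:15–13:45, 16:15–16:45.
Thandi ∩ Tomás ∩ Gita ∩ Farrukh: 11:15–12:00, 13:00–13:45.
Thandi ∩ Tomás ∩ Gita ∩ Farrukh ∩ Viktor: 11:30–12:00, 13:15–13:45.
Thandi ∩ Tomás ∩ Gita ∩ Farrukh ∩ Viktor ∩ Emeka: 11:30–12:00.
Single common window of 30 minutes.

30 minutes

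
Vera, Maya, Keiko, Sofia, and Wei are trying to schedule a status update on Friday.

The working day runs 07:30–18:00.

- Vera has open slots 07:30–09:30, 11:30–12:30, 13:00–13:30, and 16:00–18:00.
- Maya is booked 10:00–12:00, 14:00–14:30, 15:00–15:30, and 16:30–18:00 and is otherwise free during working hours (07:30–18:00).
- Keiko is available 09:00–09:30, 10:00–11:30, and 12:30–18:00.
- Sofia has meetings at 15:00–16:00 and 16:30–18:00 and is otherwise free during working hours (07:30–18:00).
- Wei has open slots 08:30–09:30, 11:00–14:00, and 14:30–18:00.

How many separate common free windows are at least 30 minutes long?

3

Maya free within 07:30–18:00: 07:30–10:00, 12:00–14:00, 14:30–15:00, 15:30–16:30.
Sofia free within 07:30–18:00: 07:30–15:00, 16:00–16:30.
Vera ∩ Maya: 07:30–09:30, 12:00–12:30, 13:00–13:30, 16:00–16:30.
Vera ∩ Maya ∩ Keiko: 09:00–09:30, 13:00–13:30, 16:00–16:30.
Vera ∩ Maya ∩ Keiko ∩ Sofia: 09:00–09:30, 13:00–13:30, 16:00–16:30.
Vera ∩ Maya ∩ Keiko ∩ Sofia ∩ Wei: 09:00–09:30, 13:00–13:30, 16:00–16:30.
Windows ≥ 30 min: 09:00–09:30, 13:00–13:30, 16:00–16:30.
That's 3 windows.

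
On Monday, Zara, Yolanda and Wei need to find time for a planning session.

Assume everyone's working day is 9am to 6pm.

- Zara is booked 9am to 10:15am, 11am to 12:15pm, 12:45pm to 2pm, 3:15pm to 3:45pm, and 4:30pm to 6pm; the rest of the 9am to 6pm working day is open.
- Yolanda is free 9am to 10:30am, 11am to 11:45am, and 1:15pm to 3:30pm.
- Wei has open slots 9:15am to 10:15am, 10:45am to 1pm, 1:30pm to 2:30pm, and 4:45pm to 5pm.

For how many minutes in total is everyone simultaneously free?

30 minutes

Zara free within 09:00–18:00: 10:15–11:00, 12:15–12:45, 14:00–15:15, 15:45–16:30.
Zara ∩ Yolanda: 10:15–10:30, 14:00–15:15.
Zara ∩ Yolanda ∩ Wei: 14:00–14:30.
Total common minutes: 30.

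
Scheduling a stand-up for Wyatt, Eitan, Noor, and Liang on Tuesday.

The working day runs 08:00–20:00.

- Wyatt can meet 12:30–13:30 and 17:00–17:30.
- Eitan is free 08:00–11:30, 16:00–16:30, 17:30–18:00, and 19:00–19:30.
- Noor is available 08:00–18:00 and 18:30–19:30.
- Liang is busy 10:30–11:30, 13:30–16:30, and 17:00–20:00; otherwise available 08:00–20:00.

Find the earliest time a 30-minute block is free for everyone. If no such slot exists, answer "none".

none

Liang free within 08:00–20:00: 08:00–10:30, 11:30–13:30, 16:30–17:00.
Wyatt ∩ Eitan: (none).
Wyatt ∩ Eitan ∩ Noor: (none).
Wyatt ∩ Eitan ∩ Noor ∩ Liang: (none).
Windows ≥ 30 min: (none).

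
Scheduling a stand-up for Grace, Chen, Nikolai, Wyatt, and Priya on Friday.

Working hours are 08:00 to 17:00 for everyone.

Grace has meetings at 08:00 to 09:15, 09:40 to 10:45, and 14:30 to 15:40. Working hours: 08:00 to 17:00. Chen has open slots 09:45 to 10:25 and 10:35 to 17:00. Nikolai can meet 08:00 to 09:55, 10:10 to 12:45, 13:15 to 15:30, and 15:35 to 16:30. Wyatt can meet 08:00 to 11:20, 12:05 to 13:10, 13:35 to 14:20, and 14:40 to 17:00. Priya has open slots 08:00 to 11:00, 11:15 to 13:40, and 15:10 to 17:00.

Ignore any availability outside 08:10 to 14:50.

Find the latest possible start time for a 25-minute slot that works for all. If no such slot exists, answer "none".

12:20

Grace free within 08:00–17:00: 09:15–09:40, 10:45–14:30, 15:40–17:00.
Grace ∩ Chen: 10:45–14:30, 15:40–17:00.
Grace ∩ Chen ∩ Nikolai: 10:45–12:45, 13:15–14:30, 15:40–16:30.
Grace ∩ Chen ∩ Nikolai ∩ Wyatt: 10:45–11:20, 12:05–12:45, 13:35–14:20, 15:40–16:30.
Grace ∩ Chen ∩ Nikolai ∩ Wyatt ∩ Priya: 10:45–11:00, 11:15–11:20, 12:05–12:45, 13:35–13:40, 15:40–16:30.
Restricted to 08:10–14:50: 10:45–11:00, 11:15–11:20, 12:05–12:45, 13:35–13:40.
Windows ≥ 25 min: 12:05–12:45.
Latest start in the last window 12:05–12:45 is 12:45 − 25 min = 12:20.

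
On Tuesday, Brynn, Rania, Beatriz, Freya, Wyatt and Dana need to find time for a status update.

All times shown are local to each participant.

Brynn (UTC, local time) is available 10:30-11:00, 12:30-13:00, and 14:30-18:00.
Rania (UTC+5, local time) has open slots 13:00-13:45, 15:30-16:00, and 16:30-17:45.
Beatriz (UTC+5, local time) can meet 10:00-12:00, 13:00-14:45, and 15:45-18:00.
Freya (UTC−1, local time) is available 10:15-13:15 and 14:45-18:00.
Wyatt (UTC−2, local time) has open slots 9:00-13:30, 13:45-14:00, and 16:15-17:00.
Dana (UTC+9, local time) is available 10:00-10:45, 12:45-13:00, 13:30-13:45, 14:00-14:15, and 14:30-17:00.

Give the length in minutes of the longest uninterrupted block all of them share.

0 minutes

Brynn → UTC: 10:30–11:00, 12:30–13:00, 14:30–18:00.
Rania → UTC: 08:00–08:45, 10:30–11:00, 11:30–12:45.
Beatriz → UTC: 05:00–07:00, 08:00–09:45, 10:45–13:00.
Freya → UTC: 11:15–14:15, 15:45–19:00.
Wyatt → UTC: 11:00–15:30, 15:45–16:00, 18:15–19:00.
Dana → UTC: 01:00–01:45, 03:45–04:00, 04:30–04:45, 05:00–05:15, 05:30–08:00.
Brynn ∩ Rania: 10:30–11:00, 12:30–12:45.
Brynn ∩ Rania ∩ Beatriz: 10:45–11:00, 12:30–12:45.
Brynn ∩ Rania ∩ Beatriz ∩ Freya: 12:30–12:45.
Brynn ∩ Rania ∩ Beatriz ∩ Freya ∩ Wyatt: 12:30–12:45.
Brynn ∩ Rania ∩ Beatriz ∩ Freya ∩ Wyatt ∩ Dana: (none).
No common window.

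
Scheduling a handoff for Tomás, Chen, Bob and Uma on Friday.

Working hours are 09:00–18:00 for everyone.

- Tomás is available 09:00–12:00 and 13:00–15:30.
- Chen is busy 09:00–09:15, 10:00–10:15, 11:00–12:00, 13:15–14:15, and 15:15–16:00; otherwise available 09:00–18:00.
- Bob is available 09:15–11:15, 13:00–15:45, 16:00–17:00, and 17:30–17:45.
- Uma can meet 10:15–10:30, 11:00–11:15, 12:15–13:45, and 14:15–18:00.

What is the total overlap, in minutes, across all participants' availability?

90 minutes

Chen free within 09:00–18:00: 09:15–10:00, 10:15–11:00, 12:00–13:15, 14:15–15:15, 16:00–18:00.
Tomás ∩ Chen: 09:15–10:00, 10:15–11:00, 13:00–13:15, 14:15–15:15.
Tomás ∩ Chen ∩ Bob: 09:15–10:00, 10:15–11:00, 13:00–13:15, 14:15–15:15.
Tomás ∩ Chen ∩ Bob ∩ Uma: 10:15–10:30, 13:00–13:15, 14:15–15:15.
Total common minutes: 15 + 15 + 60 = 90.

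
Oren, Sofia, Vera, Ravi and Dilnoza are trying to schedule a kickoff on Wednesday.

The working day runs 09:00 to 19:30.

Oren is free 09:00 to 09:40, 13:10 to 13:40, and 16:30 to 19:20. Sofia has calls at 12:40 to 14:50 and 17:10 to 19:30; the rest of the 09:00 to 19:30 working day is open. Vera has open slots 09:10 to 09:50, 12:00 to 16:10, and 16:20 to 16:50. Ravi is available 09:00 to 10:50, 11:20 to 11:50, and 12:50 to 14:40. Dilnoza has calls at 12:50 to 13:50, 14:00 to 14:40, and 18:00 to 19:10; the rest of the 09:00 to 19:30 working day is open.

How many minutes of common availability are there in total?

Sofia free within 09:00–19:30: 09:00–12:40, 14:50–17:10.
Dilnoza free within 09:00–19:30: 09:00–12:50, 13:50–14:00, 14:40–18:00, 19:10–19:30.
Oren ∩ Sofia: 09:00–09:40, 16:30–17:10.
Oren ∩ Sofia ∩ Vera: 09:10–09:40, 16:30–16:50.
Oren ∩ Sofia ∩ Vera ∩ Ravi: 09:10–09:40.
Oren ∩ Sofia ∩ Vera ∩ Ravi ∩ Dilnoza: 09:10–09:40.
Total common minutes: 30.

30 minutes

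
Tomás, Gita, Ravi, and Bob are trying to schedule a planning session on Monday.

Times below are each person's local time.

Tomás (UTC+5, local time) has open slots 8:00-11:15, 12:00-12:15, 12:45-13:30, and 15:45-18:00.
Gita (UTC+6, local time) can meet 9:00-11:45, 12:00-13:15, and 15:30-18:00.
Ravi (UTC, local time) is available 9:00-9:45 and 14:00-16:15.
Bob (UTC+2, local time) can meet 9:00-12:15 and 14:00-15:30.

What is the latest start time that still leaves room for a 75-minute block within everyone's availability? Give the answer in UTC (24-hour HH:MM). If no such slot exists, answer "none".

none

Tomás → UTC: 03:00–06:15, 07:00–07:15, 07:45–08:30, 10:45–13:00.
Gita → UTC: 03:00–05:45, 06:00–07:15, 09:30–12:00.
Ravi → UTC: 09:00–09:45, 14:00–16:15.
Bob → UTC: 07:00–10:15, 12:00–13:30.
Tomás ∩ Gita: 03:00–05:45, 06:00–06:15, 07:00–07:15, 10:45–12:00.
Tomás ∩ Gita ∩ Ravi: (none).
Tomás ∩ Gita ∩ Ravi ∩ Bob: (none).
Windows ≥ 75 min: (none).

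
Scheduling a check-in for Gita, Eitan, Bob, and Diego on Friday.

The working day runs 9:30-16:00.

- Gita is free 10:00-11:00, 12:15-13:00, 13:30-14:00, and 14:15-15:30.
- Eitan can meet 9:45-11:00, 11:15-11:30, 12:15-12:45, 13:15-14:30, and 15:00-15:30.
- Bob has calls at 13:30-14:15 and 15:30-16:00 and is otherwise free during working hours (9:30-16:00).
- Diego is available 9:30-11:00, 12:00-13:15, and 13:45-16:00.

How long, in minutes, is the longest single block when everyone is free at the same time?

Bob free within 09:30–16:00: 09:30–13:30, 14:15–15:30.
Gita ∩ Eitan: 10:00–11:00, 12:15–12:45, 13:30–14:00, 14:15–14:30, 15:00–15:30.
Gita ∩ Eitan ∩ Bob: 10:00–11:00, 12:15–12:45, 14:15–14:30, 15:00–15:30.
Gita ∩ Eitan ∩ Bob ∩ Diego: 10:00–11:00, 12:15–12:45, 14:15–14:30, 15:00–15:30.
Common window lengths: 60, 30, 15, 30 min; longest is 60.

60 minutes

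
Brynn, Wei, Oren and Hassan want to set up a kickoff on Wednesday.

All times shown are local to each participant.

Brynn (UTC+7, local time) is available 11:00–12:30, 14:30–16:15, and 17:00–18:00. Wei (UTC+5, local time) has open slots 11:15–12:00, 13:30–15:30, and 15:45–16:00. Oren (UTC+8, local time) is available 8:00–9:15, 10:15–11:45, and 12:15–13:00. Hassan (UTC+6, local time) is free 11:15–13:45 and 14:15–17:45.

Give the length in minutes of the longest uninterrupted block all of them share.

Brynn → UTC: 04:00–05:30, 07:30–09:15, 10:00–11:00.
Wei → UTC: 06:15–07:00, 08:30–10:30, 10:45–11:00.
Oren → UTC: 00:00–01:15, 02:15–03:45, 04:15–05:00.
Hassan → UTC: 05:15–07:45, 08:15–11:45.
Brynn ∩ Wei: 08:30–09:15, 10:00–10:30, 10:45–11:00.
Brynn ∩ Wei ∩ Oren: (none).
Brynn ∩ Wei ∩ Oren ∩ Hassan: (none).
No common window.

0 minutes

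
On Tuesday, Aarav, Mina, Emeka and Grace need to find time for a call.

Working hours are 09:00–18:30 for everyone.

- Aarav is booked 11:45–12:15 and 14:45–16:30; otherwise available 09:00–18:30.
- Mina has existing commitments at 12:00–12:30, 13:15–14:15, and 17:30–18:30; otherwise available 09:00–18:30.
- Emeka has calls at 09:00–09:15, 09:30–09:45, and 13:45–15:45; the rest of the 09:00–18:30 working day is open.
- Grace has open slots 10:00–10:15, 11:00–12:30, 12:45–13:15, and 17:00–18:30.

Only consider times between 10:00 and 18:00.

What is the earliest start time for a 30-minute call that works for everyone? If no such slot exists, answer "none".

11:00

Aarav free within 09:00–18:30: 09:00–11:45, 12:15–14:45, 16:30–18:30.
Mina free within 09:00–18:30: 09:00–12:00, 12:30–13:15, 14:15–17:30.
Emeka free within 09:00–18:30: 09:15–09:30, 09:45–13:45, 15:45–18:30.
Aarav ∩ Mina: 09:00–11:45, 12:30–13:15, 14:15–14:45, 16:30–17:30.
Aarav ∩ Mina ∩ Emeka: 09:15–09:30, 09:45–11:45, 12:30–13:15, 16:30–17:30.
Aarav ∩ Mina ∩ Emeka ∩ Grace: 10:00–10:15, 11:00–11:45, 12:45–13:15, 17:00–17:30.
Restricted to 10:00–18:00: 10:00–10:15, 11:00–11:45, 12:45–13:15, 17:00–17:30.
Windows ≥ 30 min: 11:00–11:45, 12:45–13:15, 17:00–17:30.
Earliest such window starts at 11:00.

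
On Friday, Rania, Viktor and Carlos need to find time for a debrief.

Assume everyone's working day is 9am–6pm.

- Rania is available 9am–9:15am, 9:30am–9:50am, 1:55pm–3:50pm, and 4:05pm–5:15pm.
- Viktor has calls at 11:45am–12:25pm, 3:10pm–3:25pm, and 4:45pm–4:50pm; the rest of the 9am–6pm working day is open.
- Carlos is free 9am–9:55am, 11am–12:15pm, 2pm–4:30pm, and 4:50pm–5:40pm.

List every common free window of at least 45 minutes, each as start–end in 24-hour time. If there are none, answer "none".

Viktor free within 09:00–18:00: 09:00–11:45, 12:25–15:10, 15:25–16:45, 16:50–18:00.
Rania ∩ Viktor: 09:00–09:15, 09:30–09:50, 13:55–15:10, 15:25–15:50, 16:05–16:45, 16:50–17:15.
Rania ∩ Viktor ∩ Carlos: 09:00–09:15, 09:30–09:50, 14:00–15:10, 15:25–15:50, 16:05–16:30, 16:50–17:15.
Windows ≥ 45 min: 14:00–15:10.

14:00–15:10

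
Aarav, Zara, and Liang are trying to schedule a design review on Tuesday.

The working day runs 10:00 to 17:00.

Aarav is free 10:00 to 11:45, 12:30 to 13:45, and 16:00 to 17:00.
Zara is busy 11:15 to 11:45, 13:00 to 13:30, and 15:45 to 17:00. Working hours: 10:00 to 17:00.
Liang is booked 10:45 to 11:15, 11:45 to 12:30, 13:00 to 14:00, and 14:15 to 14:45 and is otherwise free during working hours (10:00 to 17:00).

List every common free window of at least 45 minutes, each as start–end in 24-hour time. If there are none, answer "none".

10:00–10:45

Zara free within 10:00–17:00: 10:00–11:15, 11:45–13:00, 13:30–15:45.
Liang free within 10:00–17:00: 10:00–10:45, 11:15–11:45, 12:30–13:00, 14:00–14:15, 14:45–17:00.
Aarav ∩ Zara: 10:00–11:15, 12:30–13:00, 13:30–13:45.
Aarav ∩ Zara ∩ Liang: 10:00–10:45, 12:30–13:00.
Windows ≥ 45 min: 10:00–10:45.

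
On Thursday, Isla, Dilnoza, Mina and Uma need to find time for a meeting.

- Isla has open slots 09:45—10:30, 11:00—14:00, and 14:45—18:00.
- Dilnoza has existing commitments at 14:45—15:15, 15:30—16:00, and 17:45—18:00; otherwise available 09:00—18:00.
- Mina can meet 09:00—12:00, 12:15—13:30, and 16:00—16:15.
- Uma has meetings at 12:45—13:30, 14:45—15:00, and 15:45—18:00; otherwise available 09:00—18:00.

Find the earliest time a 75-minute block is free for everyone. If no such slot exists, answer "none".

none

Dilnoza free within 09:00–18:00: 09:00–14:45, 15:15–15:30, 16:00–17:45.
Uma free within 09:00–18:00: 09:00–12:45, 13:30–14:45, 15:00–15:45.
Isla ∩ Dilnoza: 09:45–10:30, 11:00–14:00, 15:15–15:30, 16:00–17:45.
Isla ∩ Dilnoza ∩ Mina: 09:45–10:30, 11:00–12:00, 12:15–13:30, 16:00–16:15.
Isla ∩ Dilnoza ∩ Mina ∩ Uma: 09:45–10:30, 11:00–12:00, 12:15–12:45.
Windows ≥ 75 min: (none).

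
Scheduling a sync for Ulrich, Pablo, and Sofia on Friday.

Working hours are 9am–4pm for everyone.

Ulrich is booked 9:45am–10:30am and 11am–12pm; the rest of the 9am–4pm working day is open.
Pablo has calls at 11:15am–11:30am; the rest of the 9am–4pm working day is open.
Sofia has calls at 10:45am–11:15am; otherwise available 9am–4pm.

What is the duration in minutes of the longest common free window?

Ulrich free within 09:00–16:00: 09:00–09:45, 10:30–11:00, 12:00–16:00.
Pablo free within 09:00–16:00: 09:00–11:15, 11:30–16:00.
Sofia free within 09:00–16:00: 09:00–10:45, 11:15–16:00.
Ulrich ∩ Pablo: 09:00–09:45, 10:30–11:00, 12:00–16:00.
Ulrich ∩ Pablo ∩ Sofia: 09:00–09:45, 10:30–10:45, 12:00–16:00.
Common window lengths: 45, 15, 240 min; longest is 240.

240 minutes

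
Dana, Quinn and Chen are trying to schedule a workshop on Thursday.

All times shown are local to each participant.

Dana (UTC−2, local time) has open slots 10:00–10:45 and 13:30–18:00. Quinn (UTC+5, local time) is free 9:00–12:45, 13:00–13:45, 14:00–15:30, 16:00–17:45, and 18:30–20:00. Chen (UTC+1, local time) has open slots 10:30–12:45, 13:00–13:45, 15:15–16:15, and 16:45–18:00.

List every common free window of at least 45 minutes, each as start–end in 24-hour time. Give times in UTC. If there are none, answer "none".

Dana → UTC: 12:00–12:45, 15:30–20:00.
Quinn → UTC: 04:00–07:45, 08:00–08:45, 09:00–10:30, 11:00–12:45, 13:30–15:00.
Chen → UTC: 09:30–11:45, 12:00–12:45, 14:15–15:15, 15:45–17:00.
Dana ∩ Quinn: 12:00–12:45.
Dana ∩ Quinn ∩ Chen: 12:00–12:45.
Windows ≥ 45 min: 12:00–12:45.

12:00–12:45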